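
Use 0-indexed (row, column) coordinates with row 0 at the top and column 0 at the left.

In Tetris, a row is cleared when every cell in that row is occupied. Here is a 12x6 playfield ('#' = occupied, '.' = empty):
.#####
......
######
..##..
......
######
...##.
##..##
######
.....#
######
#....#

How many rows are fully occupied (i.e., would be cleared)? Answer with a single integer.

Answer: 4

Derivation:
Check each row:
  row 0: 1 empty cell -> not full
  row 1: 6 empty cells -> not full
  row 2: 0 empty cells -> FULL (clear)
  row 3: 4 empty cells -> not full
  row 4: 6 empty cells -> not full
  row 5: 0 empty cells -> FULL (clear)
  row 6: 4 empty cells -> not full
  row 7: 2 empty cells -> not full
  row 8: 0 empty cells -> FULL (clear)
  row 9: 5 empty cells -> not full
  row 10: 0 empty cells -> FULL (clear)
  row 11: 4 empty cells -> not full
Total rows cleared: 4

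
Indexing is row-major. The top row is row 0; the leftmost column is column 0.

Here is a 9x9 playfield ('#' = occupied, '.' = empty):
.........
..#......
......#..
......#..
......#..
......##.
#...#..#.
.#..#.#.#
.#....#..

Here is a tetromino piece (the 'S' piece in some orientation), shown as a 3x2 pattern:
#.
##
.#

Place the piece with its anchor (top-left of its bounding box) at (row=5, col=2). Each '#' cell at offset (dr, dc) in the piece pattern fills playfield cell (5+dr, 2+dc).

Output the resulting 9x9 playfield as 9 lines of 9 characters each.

Answer: .........
..#......
......#..
......#..
......#..
..#...##.
#.###..#.
.#.##.#.#
.#....#..

Derivation:
Fill (5+0,2+0) = (5,2)
Fill (5+1,2+0) = (6,2)
Fill (5+1,2+1) = (6,3)
Fill (5+2,2+1) = (7,3)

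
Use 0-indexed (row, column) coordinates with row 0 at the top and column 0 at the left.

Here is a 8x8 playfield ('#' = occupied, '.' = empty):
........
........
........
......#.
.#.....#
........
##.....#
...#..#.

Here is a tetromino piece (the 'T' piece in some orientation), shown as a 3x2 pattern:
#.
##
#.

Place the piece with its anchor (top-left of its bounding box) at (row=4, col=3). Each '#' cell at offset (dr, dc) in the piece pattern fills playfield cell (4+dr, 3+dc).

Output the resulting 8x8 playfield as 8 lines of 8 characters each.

Fill (4+0,3+0) = (4,3)
Fill (4+1,3+0) = (5,3)
Fill (4+1,3+1) = (5,4)
Fill (4+2,3+0) = (6,3)

Answer: ........
........
........
......#.
.#.#...#
...##...
##.#...#
...#..#.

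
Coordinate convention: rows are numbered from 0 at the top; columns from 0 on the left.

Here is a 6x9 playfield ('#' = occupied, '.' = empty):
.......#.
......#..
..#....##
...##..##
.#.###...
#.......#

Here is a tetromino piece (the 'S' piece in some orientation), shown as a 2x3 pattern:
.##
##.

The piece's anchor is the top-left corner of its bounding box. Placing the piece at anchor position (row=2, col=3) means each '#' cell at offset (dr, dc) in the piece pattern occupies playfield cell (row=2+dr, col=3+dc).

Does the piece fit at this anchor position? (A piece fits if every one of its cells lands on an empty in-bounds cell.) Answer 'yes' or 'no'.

Answer: no

Derivation:
Check each piece cell at anchor (2, 3):
  offset (0,1) -> (2,4): empty -> OK
  offset (0,2) -> (2,5): empty -> OK
  offset (1,0) -> (3,3): occupied ('#') -> FAIL
  offset (1,1) -> (3,4): occupied ('#') -> FAIL
All cells valid: no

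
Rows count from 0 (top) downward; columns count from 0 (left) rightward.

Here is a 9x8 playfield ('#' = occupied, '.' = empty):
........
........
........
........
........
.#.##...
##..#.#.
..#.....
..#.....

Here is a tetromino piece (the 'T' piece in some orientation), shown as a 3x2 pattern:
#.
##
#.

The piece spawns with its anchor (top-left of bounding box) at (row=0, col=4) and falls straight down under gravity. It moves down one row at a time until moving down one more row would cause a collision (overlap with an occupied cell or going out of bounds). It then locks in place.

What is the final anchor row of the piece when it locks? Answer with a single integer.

Spawn at (row=0, col=4). Try each row:
  row 0: fits
  row 1: fits
  row 2: fits
  row 3: blocked -> lock at row 2

Answer: 2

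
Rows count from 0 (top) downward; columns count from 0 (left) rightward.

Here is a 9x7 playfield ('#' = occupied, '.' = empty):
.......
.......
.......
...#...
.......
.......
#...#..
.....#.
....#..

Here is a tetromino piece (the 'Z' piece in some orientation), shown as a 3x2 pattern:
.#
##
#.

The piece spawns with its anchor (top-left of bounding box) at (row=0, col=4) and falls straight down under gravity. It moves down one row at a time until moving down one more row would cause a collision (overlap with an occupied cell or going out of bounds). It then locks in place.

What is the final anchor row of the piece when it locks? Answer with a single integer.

Answer: 3

Derivation:
Spawn at (row=0, col=4). Try each row:
  row 0: fits
  row 1: fits
  row 2: fits
  row 3: fits
  row 4: blocked -> lock at row 3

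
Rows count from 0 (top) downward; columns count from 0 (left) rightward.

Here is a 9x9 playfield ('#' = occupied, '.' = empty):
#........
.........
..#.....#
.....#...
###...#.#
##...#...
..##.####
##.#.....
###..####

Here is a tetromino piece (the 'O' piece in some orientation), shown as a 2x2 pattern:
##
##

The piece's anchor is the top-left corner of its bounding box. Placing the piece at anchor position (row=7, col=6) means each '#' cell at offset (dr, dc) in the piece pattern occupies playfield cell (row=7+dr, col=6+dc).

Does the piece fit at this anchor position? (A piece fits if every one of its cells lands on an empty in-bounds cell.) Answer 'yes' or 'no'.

Check each piece cell at anchor (7, 6):
  offset (0,0) -> (7,6): empty -> OK
  offset (0,1) -> (7,7): empty -> OK
  offset (1,0) -> (8,6): occupied ('#') -> FAIL
  offset (1,1) -> (8,7): occupied ('#') -> FAIL
All cells valid: no

Answer: no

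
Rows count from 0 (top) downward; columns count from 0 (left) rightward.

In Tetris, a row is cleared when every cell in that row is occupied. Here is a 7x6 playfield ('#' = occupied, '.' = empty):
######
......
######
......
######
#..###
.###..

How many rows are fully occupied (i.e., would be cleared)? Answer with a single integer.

Answer: 3

Derivation:
Check each row:
  row 0: 0 empty cells -> FULL (clear)
  row 1: 6 empty cells -> not full
  row 2: 0 empty cells -> FULL (clear)
  row 3: 6 empty cells -> not full
  row 4: 0 empty cells -> FULL (clear)
  row 5: 2 empty cells -> not full
  row 6: 3 empty cells -> not full
Total rows cleared: 3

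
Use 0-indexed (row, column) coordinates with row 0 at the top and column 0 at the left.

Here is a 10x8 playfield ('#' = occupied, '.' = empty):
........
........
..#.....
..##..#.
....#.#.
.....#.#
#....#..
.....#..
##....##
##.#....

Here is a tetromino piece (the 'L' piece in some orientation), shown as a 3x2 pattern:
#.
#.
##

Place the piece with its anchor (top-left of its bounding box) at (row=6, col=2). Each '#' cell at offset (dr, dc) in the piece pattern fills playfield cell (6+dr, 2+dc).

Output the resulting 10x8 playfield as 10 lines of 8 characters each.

Answer: ........
........
..#.....
..##..#.
....#.#.
.....#.#
#.#..#..
..#..#..
####..##
##.#....

Derivation:
Fill (6+0,2+0) = (6,2)
Fill (6+1,2+0) = (7,2)
Fill (6+2,2+0) = (8,2)
Fill (6+2,2+1) = (8,3)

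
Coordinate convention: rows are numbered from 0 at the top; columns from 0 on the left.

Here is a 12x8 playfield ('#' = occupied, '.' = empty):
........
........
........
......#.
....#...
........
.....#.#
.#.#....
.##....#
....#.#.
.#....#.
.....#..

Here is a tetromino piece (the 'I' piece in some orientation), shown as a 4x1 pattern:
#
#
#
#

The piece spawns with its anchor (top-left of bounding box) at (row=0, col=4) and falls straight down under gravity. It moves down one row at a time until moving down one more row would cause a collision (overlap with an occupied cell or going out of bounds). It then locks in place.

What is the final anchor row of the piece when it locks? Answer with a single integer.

Spawn at (row=0, col=4). Try each row:
  row 0: fits
  row 1: blocked -> lock at row 0

Answer: 0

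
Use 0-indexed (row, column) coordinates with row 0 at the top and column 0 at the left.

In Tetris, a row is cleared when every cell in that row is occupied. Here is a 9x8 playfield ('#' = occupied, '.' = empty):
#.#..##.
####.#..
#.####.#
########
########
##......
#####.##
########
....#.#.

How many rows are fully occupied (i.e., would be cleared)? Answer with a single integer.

Check each row:
  row 0: 4 empty cells -> not full
  row 1: 3 empty cells -> not full
  row 2: 2 empty cells -> not full
  row 3: 0 empty cells -> FULL (clear)
  row 4: 0 empty cells -> FULL (clear)
  row 5: 6 empty cells -> not full
  row 6: 1 empty cell -> not full
  row 7: 0 empty cells -> FULL (clear)
  row 8: 6 empty cells -> not full
Total rows cleared: 3

Answer: 3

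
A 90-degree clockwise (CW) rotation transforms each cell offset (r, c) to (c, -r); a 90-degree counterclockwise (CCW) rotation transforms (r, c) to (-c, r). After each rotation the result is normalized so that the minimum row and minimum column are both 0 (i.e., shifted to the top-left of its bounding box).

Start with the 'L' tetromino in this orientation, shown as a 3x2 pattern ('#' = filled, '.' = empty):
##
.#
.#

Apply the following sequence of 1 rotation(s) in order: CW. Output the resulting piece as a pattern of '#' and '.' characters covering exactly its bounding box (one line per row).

Start:
##
.#
.#
After rotation 1 (CW):
..#
###

Answer: ..#
###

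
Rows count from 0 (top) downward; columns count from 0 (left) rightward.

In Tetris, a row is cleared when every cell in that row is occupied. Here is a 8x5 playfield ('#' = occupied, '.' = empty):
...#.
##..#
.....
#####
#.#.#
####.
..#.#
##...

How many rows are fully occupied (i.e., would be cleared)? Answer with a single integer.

Check each row:
  row 0: 4 empty cells -> not full
  row 1: 2 empty cells -> not full
  row 2: 5 empty cells -> not full
  row 3: 0 empty cells -> FULL (clear)
  row 4: 2 empty cells -> not full
  row 5: 1 empty cell -> not full
  row 6: 3 empty cells -> not full
  row 7: 3 empty cells -> not full
Total rows cleared: 1

Answer: 1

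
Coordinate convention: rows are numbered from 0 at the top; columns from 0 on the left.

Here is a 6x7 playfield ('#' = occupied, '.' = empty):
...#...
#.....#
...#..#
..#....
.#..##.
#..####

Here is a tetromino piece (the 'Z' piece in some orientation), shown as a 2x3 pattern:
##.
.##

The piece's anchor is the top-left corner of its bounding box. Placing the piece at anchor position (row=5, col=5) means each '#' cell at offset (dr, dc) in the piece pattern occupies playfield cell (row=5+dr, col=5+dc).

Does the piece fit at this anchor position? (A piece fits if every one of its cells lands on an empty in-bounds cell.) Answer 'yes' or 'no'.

Check each piece cell at anchor (5, 5):
  offset (0,0) -> (5,5): occupied ('#') -> FAIL
  offset (0,1) -> (5,6): occupied ('#') -> FAIL
  offset (1,1) -> (6,6): out of bounds -> FAIL
  offset (1,2) -> (6,7): out of bounds -> FAIL
All cells valid: no

Answer: no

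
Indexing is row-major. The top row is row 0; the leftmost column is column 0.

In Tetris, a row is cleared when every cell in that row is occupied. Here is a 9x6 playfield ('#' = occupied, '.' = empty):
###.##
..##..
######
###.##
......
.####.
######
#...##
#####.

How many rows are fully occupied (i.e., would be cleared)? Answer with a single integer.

Check each row:
  row 0: 1 empty cell -> not full
  row 1: 4 empty cells -> not full
  row 2: 0 empty cells -> FULL (clear)
  row 3: 1 empty cell -> not full
  row 4: 6 empty cells -> not full
  row 5: 2 empty cells -> not full
  row 6: 0 empty cells -> FULL (clear)
  row 7: 3 empty cells -> not full
  row 8: 1 empty cell -> not full
Total rows cleared: 2

Answer: 2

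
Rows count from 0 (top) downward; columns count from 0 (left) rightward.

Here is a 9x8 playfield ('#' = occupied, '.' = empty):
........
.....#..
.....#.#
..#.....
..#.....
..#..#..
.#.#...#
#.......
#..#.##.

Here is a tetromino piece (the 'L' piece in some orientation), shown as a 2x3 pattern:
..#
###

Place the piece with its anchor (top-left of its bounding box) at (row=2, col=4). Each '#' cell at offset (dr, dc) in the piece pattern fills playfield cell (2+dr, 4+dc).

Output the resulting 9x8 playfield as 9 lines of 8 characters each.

Answer: ........
.....#..
.....###
..#.###.
..#.....
..#..#..
.#.#...#
#.......
#..#.##.

Derivation:
Fill (2+0,4+2) = (2,6)
Fill (2+1,4+0) = (3,4)
Fill (2+1,4+1) = (3,5)
Fill (2+1,4+2) = (3,6)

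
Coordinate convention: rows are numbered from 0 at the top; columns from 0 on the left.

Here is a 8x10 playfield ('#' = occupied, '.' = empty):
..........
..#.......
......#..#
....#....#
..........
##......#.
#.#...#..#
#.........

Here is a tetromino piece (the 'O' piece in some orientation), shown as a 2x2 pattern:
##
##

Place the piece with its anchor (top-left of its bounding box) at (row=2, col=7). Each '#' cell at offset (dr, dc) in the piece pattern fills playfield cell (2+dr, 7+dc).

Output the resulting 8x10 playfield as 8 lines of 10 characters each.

Fill (2+0,7+0) = (2,7)
Fill (2+0,7+1) = (2,8)
Fill (2+1,7+0) = (3,7)
Fill (2+1,7+1) = (3,8)

Answer: ..........
..#.......
......####
....#..###
..........
##......#.
#.#...#..#
#.........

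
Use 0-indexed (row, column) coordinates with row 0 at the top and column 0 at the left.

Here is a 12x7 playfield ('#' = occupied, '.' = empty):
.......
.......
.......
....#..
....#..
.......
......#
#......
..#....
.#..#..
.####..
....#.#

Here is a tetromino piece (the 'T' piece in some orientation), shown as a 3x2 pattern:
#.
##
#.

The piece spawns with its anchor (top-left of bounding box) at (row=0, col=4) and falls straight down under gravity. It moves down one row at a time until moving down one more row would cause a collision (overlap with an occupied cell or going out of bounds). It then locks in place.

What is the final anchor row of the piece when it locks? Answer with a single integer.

Spawn at (row=0, col=4). Try each row:
  row 0: fits
  row 1: blocked -> lock at row 0

Answer: 0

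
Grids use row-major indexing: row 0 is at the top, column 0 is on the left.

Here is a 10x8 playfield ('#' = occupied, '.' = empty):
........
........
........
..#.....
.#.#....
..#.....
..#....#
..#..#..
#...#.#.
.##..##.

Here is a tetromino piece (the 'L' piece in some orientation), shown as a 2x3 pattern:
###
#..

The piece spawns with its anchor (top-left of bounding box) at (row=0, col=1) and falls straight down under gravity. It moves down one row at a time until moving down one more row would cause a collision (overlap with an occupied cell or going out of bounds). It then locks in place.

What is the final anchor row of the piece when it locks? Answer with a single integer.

Spawn at (row=0, col=1). Try each row:
  row 0: fits
  row 1: fits
  row 2: fits
  row 3: blocked -> lock at row 2

Answer: 2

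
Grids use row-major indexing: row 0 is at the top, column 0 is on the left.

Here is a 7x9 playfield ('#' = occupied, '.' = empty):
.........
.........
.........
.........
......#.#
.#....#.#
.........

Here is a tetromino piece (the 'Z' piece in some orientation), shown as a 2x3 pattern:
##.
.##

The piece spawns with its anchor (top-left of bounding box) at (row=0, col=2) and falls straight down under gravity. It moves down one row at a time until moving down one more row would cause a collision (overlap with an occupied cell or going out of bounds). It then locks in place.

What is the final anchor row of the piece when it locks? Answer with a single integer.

Spawn at (row=0, col=2). Try each row:
  row 0: fits
  row 1: fits
  row 2: fits
  row 3: fits
  row 4: fits
  row 5: fits
  row 6: blocked -> lock at row 5

Answer: 5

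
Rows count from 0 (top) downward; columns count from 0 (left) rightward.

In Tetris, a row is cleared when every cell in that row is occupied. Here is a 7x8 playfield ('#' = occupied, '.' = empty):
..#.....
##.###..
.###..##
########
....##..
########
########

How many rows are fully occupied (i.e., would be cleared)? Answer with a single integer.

Check each row:
  row 0: 7 empty cells -> not full
  row 1: 3 empty cells -> not full
  row 2: 3 empty cells -> not full
  row 3: 0 empty cells -> FULL (clear)
  row 4: 6 empty cells -> not full
  row 5: 0 empty cells -> FULL (clear)
  row 6: 0 empty cells -> FULL (clear)
Total rows cleared: 3

Answer: 3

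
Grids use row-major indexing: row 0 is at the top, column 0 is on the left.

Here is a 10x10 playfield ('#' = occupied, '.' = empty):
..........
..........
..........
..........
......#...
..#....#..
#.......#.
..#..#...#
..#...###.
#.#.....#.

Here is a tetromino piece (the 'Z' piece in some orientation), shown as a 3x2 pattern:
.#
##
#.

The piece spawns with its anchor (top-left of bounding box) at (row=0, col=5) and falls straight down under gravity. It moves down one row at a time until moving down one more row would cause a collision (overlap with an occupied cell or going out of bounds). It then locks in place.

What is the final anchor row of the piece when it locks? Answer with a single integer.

Spawn at (row=0, col=5). Try each row:
  row 0: fits
  row 1: fits
  row 2: fits
  row 3: blocked -> lock at row 2

Answer: 2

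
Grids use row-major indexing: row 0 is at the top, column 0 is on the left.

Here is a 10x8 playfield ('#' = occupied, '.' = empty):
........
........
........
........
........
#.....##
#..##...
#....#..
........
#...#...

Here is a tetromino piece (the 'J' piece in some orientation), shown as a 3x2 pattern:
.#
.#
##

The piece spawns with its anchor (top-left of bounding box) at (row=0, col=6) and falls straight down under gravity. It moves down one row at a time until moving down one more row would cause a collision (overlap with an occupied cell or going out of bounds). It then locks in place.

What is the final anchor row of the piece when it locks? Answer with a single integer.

Spawn at (row=0, col=6). Try each row:
  row 0: fits
  row 1: fits
  row 2: fits
  row 3: blocked -> lock at row 2

Answer: 2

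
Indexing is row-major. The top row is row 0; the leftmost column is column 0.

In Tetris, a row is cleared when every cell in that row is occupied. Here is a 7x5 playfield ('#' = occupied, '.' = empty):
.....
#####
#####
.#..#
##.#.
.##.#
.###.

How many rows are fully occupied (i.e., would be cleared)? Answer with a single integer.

Answer: 2

Derivation:
Check each row:
  row 0: 5 empty cells -> not full
  row 1: 0 empty cells -> FULL (clear)
  row 2: 0 empty cells -> FULL (clear)
  row 3: 3 empty cells -> not full
  row 4: 2 empty cells -> not full
  row 5: 2 empty cells -> not full
  row 6: 2 empty cells -> not full
Total rows cleared: 2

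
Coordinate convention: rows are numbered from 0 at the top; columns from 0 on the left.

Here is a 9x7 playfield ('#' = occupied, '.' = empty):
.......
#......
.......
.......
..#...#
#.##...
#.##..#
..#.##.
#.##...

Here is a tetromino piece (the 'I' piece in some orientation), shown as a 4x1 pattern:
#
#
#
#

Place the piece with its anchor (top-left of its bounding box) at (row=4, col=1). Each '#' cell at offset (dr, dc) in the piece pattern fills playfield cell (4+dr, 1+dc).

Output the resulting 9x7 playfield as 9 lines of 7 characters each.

Fill (4+0,1+0) = (4,1)
Fill (4+1,1+0) = (5,1)
Fill (4+2,1+0) = (6,1)
Fill (4+3,1+0) = (7,1)

Answer: .......
#......
.......
.......
.##...#
####...
####..#
.##.##.
#.##...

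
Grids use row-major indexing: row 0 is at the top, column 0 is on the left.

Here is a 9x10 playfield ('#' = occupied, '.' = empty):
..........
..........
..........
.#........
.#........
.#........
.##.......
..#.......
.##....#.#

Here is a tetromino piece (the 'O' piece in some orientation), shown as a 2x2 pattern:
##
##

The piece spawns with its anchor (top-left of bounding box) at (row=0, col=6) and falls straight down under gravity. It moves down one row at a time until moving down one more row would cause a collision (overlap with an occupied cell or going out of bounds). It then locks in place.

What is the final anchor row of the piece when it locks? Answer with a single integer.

Answer: 6

Derivation:
Spawn at (row=0, col=6). Try each row:
  row 0: fits
  row 1: fits
  row 2: fits
  row 3: fits
  row 4: fits
  row 5: fits
  row 6: fits
  row 7: blocked -> lock at row 6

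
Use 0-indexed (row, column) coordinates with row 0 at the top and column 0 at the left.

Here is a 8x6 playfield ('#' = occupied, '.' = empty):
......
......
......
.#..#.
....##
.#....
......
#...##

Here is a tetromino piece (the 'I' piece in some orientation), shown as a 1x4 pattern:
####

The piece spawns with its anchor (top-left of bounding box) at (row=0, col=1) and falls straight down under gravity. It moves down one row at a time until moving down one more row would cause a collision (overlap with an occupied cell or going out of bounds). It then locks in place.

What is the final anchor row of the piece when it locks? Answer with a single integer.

Answer: 2

Derivation:
Spawn at (row=0, col=1). Try each row:
  row 0: fits
  row 1: fits
  row 2: fits
  row 3: blocked -> lock at row 2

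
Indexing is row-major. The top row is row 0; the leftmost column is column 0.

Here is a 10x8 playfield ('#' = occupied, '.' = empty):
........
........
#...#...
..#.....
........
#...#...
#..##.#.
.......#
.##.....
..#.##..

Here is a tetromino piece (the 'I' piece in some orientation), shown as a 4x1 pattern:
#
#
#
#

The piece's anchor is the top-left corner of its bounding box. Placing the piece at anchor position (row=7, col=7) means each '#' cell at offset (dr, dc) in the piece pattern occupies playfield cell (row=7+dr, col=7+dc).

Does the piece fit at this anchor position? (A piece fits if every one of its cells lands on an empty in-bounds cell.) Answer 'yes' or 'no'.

Check each piece cell at anchor (7, 7):
  offset (0,0) -> (7,7): occupied ('#') -> FAIL
  offset (1,0) -> (8,7): empty -> OK
  offset (2,0) -> (9,7): empty -> OK
  offset (3,0) -> (10,7): out of bounds -> FAIL
All cells valid: no

Answer: no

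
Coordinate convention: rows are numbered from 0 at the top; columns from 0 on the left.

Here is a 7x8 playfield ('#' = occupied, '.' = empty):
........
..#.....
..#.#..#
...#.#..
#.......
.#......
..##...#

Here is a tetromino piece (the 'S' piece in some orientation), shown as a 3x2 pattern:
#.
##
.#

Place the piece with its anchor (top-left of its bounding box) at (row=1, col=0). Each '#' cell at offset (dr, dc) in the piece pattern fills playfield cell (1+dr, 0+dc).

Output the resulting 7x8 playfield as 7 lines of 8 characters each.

Fill (1+0,0+0) = (1,0)
Fill (1+1,0+0) = (2,0)
Fill (1+1,0+1) = (2,1)
Fill (1+2,0+1) = (3,1)

Answer: ........
#.#.....
###.#..#
.#.#.#..
#.......
.#......
..##...#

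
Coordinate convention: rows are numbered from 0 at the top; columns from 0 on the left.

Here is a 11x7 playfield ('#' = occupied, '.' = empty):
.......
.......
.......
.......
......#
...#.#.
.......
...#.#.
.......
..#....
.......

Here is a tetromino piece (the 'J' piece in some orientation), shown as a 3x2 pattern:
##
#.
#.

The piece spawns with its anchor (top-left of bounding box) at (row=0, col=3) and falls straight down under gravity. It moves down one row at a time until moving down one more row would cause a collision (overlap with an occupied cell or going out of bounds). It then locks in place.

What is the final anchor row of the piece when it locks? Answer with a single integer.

Answer: 2

Derivation:
Spawn at (row=0, col=3). Try each row:
  row 0: fits
  row 1: fits
  row 2: fits
  row 3: blocked -> lock at row 2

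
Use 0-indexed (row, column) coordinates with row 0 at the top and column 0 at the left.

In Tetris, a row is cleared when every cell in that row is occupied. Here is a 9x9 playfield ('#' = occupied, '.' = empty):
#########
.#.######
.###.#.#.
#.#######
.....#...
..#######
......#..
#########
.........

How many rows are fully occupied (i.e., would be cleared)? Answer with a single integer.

Check each row:
  row 0: 0 empty cells -> FULL (clear)
  row 1: 2 empty cells -> not full
  row 2: 4 empty cells -> not full
  row 3: 1 empty cell -> not full
  row 4: 8 empty cells -> not full
  row 5: 2 empty cells -> not full
  row 6: 8 empty cells -> not full
  row 7: 0 empty cells -> FULL (clear)
  row 8: 9 empty cells -> not full
Total rows cleared: 2

Answer: 2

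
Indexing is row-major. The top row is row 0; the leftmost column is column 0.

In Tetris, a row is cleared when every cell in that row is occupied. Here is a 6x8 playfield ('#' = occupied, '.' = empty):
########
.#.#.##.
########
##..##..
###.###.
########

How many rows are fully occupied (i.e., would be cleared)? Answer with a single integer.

Check each row:
  row 0: 0 empty cells -> FULL (clear)
  row 1: 4 empty cells -> not full
  row 2: 0 empty cells -> FULL (clear)
  row 3: 4 empty cells -> not full
  row 4: 2 empty cells -> not full
  row 5: 0 empty cells -> FULL (clear)
Total rows cleared: 3

Answer: 3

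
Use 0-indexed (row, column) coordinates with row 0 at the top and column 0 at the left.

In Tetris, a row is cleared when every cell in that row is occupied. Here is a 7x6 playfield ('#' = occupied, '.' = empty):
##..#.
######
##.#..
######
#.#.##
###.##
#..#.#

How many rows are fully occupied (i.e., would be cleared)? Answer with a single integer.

Answer: 2

Derivation:
Check each row:
  row 0: 3 empty cells -> not full
  row 1: 0 empty cells -> FULL (clear)
  row 2: 3 empty cells -> not full
  row 3: 0 empty cells -> FULL (clear)
  row 4: 2 empty cells -> not full
  row 5: 1 empty cell -> not full
  row 6: 3 empty cells -> not full
Total rows cleared: 2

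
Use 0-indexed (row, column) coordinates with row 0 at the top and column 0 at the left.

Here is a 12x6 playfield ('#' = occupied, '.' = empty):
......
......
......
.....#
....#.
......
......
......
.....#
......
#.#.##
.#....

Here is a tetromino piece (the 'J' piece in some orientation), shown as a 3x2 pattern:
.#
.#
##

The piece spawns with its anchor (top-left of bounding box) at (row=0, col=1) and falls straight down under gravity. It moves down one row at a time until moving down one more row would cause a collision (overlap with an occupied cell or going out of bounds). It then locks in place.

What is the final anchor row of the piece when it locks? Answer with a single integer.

Answer: 7

Derivation:
Spawn at (row=0, col=1). Try each row:
  row 0: fits
  row 1: fits
  row 2: fits
  row 3: fits
  row 4: fits
  row 5: fits
  row 6: fits
  row 7: fits
  row 8: blocked -> lock at row 7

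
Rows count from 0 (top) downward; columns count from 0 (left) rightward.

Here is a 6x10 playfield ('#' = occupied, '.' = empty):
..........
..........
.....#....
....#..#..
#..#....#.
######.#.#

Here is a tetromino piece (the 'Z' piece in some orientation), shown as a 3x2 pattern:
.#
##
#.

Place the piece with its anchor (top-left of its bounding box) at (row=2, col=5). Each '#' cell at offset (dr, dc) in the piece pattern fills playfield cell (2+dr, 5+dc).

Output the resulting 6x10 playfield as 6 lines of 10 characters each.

Fill (2+0,5+1) = (2,6)
Fill (2+1,5+0) = (3,5)
Fill (2+1,5+1) = (3,6)
Fill (2+2,5+0) = (4,5)

Answer: ..........
..........
.....##...
....####..
#..#.#..#.
######.#.#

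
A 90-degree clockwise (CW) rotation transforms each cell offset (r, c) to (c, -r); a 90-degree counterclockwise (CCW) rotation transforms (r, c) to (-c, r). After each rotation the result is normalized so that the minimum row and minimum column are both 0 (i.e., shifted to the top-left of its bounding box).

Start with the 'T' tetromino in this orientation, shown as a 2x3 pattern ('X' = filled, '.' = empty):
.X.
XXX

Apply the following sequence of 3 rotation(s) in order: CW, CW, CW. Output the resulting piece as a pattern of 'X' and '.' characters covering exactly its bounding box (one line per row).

Answer: .X
XX
.X

Derivation:
Start:
.X.
XXX
After rotation 1 (CW):
X.
XX
X.
After rotation 2 (CW):
XXX
.X.
After rotation 3 (CW):
.X
XX
.X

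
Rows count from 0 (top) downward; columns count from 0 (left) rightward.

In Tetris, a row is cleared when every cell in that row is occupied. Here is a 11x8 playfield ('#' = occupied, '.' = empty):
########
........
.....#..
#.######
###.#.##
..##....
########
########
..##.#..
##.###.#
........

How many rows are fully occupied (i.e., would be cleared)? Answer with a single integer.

Check each row:
  row 0: 0 empty cells -> FULL (clear)
  row 1: 8 empty cells -> not full
  row 2: 7 empty cells -> not full
  row 3: 1 empty cell -> not full
  row 4: 2 empty cells -> not full
  row 5: 6 empty cells -> not full
  row 6: 0 empty cells -> FULL (clear)
  row 7: 0 empty cells -> FULL (clear)
  row 8: 5 empty cells -> not full
  row 9: 2 empty cells -> not full
  row 10: 8 empty cells -> not full
Total rows cleared: 3

Answer: 3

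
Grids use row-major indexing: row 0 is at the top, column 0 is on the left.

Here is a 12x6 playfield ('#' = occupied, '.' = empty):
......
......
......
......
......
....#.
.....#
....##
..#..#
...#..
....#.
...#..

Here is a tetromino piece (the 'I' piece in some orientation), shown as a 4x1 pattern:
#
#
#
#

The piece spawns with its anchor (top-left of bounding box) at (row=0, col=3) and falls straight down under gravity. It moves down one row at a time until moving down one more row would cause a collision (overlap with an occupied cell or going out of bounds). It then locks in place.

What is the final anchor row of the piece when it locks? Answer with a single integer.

Answer: 5

Derivation:
Spawn at (row=0, col=3). Try each row:
  row 0: fits
  row 1: fits
  row 2: fits
  row 3: fits
  row 4: fits
  row 5: fits
  row 6: blocked -> lock at row 5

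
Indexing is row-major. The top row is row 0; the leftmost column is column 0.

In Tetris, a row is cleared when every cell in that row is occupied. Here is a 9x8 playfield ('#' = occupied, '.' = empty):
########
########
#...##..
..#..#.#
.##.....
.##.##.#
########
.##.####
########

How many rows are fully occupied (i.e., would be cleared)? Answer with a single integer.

Answer: 4

Derivation:
Check each row:
  row 0: 0 empty cells -> FULL (clear)
  row 1: 0 empty cells -> FULL (clear)
  row 2: 5 empty cells -> not full
  row 3: 5 empty cells -> not full
  row 4: 6 empty cells -> not full
  row 5: 3 empty cells -> not full
  row 6: 0 empty cells -> FULL (clear)
  row 7: 2 empty cells -> not full
  row 8: 0 empty cells -> FULL (clear)
Total rows cleared: 4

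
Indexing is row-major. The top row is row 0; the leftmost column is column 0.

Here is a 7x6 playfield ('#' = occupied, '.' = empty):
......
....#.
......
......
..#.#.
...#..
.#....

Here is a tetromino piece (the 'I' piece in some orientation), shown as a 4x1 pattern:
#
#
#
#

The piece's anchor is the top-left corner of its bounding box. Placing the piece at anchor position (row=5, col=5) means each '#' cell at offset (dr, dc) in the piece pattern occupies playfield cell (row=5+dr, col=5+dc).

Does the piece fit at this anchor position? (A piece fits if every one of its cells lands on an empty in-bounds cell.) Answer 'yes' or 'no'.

Check each piece cell at anchor (5, 5):
  offset (0,0) -> (5,5): empty -> OK
  offset (1,0) -> (6,5): empty -> OK
  offset (2,0) -> (7,5): out of bounds -> FAIL
  offset (3,0) -> (8,5): out of bounds -> FAIL
All cells valid: no

Answer: no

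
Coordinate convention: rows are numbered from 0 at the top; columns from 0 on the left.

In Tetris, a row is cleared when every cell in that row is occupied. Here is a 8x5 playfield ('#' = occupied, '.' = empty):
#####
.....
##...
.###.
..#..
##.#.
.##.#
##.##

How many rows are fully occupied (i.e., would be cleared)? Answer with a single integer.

Check each row:
  row 0: 0 empty cells -> FULL (clear)
  row 1: 5 empty cells -> not full
  row 2: 3 empty cells -> not full
  row 3: 2 empty cells -> not full
  row 4: 4 empty cells -> not full
  row 5: 2 empty cells -> not full
  row 6: 2 empty cells -> not full
  row 7: 1 empty cell -> not full
Total rows cleared: 1

Answer: 1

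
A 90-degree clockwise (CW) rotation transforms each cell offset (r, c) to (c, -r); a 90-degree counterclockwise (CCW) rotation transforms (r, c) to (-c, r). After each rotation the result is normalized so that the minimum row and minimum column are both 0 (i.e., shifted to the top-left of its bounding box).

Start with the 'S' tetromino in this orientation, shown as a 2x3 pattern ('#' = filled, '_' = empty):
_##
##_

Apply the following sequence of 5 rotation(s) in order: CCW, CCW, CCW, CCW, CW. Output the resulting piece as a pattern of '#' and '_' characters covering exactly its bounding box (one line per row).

Start:
_##
##_
After rotation 1 (CCW):
#_
##
_#
After rotation 2 (CCW):
_##
##_
After rotation 3 (CCW):
#_
##
_#
After rotation 4 (CCW):
_##
##_
After rotation 5 (CW):
#_
##
_#

Answer: #_
##
_#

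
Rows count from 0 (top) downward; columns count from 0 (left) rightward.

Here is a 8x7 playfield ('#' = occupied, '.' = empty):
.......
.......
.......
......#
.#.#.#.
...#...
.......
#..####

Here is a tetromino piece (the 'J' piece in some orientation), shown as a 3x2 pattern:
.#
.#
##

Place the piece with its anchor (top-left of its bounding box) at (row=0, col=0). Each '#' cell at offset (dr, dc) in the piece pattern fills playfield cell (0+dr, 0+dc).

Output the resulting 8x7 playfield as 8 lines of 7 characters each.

Fill (0+0,0+1) = (0,1)
Fill (0+1,0+1) = (1,1)
Fill (0+2,0+0) = (2,0)
Fill (0+2,0+1) = (2,1)

Answer: .#.....
.#.....
##.....
......#
.#.#.#.
...#...
.......
#..####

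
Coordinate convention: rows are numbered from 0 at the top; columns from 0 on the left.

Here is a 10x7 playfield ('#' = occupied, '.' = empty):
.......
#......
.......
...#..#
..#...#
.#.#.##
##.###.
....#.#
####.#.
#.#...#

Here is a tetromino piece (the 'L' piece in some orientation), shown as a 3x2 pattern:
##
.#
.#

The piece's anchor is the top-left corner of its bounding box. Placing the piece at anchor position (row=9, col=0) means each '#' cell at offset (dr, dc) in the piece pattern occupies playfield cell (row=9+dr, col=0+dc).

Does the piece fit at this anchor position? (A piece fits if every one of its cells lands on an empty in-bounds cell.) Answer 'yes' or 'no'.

Check each piece cell at anchor (9, 0):
  offset (0,0) -> (9,0): occupied ('#') -> FAIL
  offset (0,1) -> (9,1): empty -> OK
  offset (1,1) -> (10,1): out of bounds -> FAIL
  offset (2,1) -> (11,1): out of bounds -> FAIL
All cells valid: no

Answer: no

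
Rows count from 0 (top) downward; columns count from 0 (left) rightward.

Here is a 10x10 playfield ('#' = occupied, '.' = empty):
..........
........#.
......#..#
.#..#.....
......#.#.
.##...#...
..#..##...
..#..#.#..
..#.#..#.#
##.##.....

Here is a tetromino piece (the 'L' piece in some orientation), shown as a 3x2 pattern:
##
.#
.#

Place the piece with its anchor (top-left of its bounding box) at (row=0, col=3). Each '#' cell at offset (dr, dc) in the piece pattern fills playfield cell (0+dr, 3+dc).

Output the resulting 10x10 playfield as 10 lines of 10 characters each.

Fill (0+0,3+0) = (0,3)
Fill (0+0,3+1) = (0,4)
Fill (0+1,3+1) = (1,4)
Fill (0+2,3+1) = (2,4)

Answer: ...##.....
....#...#.
....#.#..#
.#..#.....
......#.#.
.##...#...
..#..##...
..#..#.#..
..#.#..#.#
##.##.....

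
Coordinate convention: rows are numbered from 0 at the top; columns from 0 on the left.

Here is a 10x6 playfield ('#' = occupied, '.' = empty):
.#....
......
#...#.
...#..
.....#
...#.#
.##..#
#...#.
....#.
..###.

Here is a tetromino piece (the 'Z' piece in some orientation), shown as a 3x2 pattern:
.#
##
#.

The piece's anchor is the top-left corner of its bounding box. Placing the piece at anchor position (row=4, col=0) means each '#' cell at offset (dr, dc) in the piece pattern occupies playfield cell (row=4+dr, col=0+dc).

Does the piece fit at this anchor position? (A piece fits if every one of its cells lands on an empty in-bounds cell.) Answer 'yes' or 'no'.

Answer: yes

Derivation:
Check each piece cell at anchor (4, 0):
  offset (0,1) -> (4,1): empty -> OK
  offset (1,0) -> (5,0): empty -> OK
  offset (1,1) -> (5,1): empty -> OK
  offset (2,0) -> (6,0): empty -> OK
All cells valid: yes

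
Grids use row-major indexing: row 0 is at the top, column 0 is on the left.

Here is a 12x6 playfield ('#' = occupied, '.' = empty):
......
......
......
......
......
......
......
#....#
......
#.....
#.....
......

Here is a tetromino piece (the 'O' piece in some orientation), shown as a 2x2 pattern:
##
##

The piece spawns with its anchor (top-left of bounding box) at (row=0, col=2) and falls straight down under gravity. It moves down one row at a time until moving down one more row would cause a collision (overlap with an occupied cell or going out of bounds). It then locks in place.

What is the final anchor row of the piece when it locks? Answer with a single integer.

Answer: 10

Derivation:
Spawn at (row=0, col=2). Try each row:
  row 0: fits
  row 1: fits
  row 2: fits
  row 3: fits
  row 4: fits
  row 5: fits
  row 6: fits
  row 7: fits
  row 8: fits
  row 9: fits
  row 10: fits
  row 11: blocked -> lock at row 10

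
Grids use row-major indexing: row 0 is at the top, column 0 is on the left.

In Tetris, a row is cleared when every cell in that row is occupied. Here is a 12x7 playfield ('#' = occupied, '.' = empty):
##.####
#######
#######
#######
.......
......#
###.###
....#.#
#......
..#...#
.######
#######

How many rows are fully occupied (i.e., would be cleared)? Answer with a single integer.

Answer: 4

Derivation:
Check each row:
  row 0: 1 empty cell -> not full
  row 1: 0 empty cells -> FULL (clear)
  row 2: 0 empty cells -> FULL (clear)
  row 3: 0 empty cells -> FULL (clear)
  row 4: 7 empty cells -> not full
  row 5: 6 empty cells -> not full
  row 6: 1 empty cell -> not full
  row 7: 5 empty cells -> not full
  row 8: 6 empty cells -> not full
  row 9: 5 empty cells -> not full
  row 10: 1 empty cell -> not full
  row 11: 0 empty cells -> FULL (clear)
Total rows cleared: 4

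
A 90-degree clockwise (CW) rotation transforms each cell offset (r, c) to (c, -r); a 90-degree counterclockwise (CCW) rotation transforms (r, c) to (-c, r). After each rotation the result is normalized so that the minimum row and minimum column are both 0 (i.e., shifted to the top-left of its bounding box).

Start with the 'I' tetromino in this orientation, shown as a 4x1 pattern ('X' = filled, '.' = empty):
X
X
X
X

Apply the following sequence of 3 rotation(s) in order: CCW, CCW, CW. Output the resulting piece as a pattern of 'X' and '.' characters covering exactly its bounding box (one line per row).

Start:
X
X
X
X
After rotation 1 (CCW):
XXXX
After rotation 2 (CCW):
X
X
X
X
After rotation 3 (CW):
XXXX

Answer: XXXX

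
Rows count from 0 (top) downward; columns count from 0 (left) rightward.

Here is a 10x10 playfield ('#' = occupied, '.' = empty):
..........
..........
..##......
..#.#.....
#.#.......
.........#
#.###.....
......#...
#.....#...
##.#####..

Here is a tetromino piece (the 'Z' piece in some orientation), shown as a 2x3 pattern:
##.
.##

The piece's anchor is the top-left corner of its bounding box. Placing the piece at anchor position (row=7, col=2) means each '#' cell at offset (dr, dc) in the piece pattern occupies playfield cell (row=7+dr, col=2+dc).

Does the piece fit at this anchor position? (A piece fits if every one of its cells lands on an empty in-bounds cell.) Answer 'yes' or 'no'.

Answer: yes

Derivation:
Check each piece cell at anchor (7, 2):
  offset (0,0) -> (7,2): empty -> OK
  offset (0,1) -> (7,3): empty -> OK
  offset (1,1) -> (8,3): empty -> OK
  offset (1,2) -> (8,4): empty -> OK
All cells valid: yes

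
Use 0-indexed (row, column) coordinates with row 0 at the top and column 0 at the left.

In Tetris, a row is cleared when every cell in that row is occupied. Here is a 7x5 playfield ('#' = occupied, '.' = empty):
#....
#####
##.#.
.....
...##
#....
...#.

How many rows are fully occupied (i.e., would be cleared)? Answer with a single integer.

Answer: 1

Derivation:
Check each row:
  row 0: 4 empty cells -> not full
  row 1: 0 empty cells -> FULL (clear)
  row 2: 2 empty cells -> not full
  row 3: 5 empty cells -> not full
  row 4: 3 empty cells -> not full
  row 5: 4 empty cells -> not full
  row 6: 4 empty cells -> not full
Total rows cleared: 1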